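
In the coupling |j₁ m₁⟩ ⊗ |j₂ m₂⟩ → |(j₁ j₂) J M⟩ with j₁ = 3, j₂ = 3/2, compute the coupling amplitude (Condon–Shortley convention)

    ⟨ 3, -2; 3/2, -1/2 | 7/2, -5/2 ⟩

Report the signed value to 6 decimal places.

√[8·1!5!2!/9! · 1!5!1!2!1!6!] = √(6400/7)
  +(−1)^0/∏(0,1,5,1,0,1)! = 1/120  (running 1/120)
  +(−1)^1/∏(1,0,4,0,1,2)! = -1/48  (running -1/80)
⟨..|..⟩ = √(6400/7)·(-1/80) = -0.377964

-0.377964  (= −√(1/7))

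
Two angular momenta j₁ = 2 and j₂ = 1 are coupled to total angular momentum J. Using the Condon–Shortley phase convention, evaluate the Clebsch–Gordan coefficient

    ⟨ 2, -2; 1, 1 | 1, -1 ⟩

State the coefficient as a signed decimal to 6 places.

triangle: 2!*2!*0!/5! = 4/120
(j±m)!: 0!*4!*2!*0!*0!*2! = 96
prefactor² = (2J+1)*Δ*N² = 48/5
  k=2: +1/(2!*0!*2!*0!*0!*0!) = 1/4
Σ = 1/4  ⇒  CG² = 48/5*1/4² = 3/5
CG = +√(3/5) = +0.774597

+0.774597  (= +√(3/5))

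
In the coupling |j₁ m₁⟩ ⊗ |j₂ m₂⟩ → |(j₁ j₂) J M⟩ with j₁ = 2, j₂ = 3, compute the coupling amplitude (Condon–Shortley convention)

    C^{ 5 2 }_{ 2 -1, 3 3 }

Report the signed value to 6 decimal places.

√[11·0!4!6!/11! · 1!3!6!0!7!3!] = √(622080)
  +(−1)^0/∏(0,0,3,6,1,0)! = 1/4320  (running 1/4320)
⟨..|..⟩ = √(622080)·(1/4320) = +0.182574

+√(1/30) = +0.182574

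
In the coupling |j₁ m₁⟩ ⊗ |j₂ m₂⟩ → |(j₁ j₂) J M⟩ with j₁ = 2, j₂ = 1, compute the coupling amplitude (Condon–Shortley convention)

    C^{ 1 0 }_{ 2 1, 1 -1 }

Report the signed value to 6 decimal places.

+√(3/10) = +0.547723

j₁+j₂−J=2  J+j₁−j₂=2  J−j₁+j₂=0  j₁+j₂+J+1=5
(j₁±m₁, j₂±m₂, J±M) = (3,1,0,2,1,1)
P² = 6/5
sum k=0..0:
  [0] +1/2 = 1/2
S = 1/2
C² = P²·S² = 3/10 ; C = +0.547723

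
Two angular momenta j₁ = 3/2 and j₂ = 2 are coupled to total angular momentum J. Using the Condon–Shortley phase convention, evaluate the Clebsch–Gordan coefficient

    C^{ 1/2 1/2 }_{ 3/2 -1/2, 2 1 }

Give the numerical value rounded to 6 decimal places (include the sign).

+√(3/10) ≈ +0.547723

j₁+j₂−J=3  J+j₁−j₂=0  J−j₁+j₂=1  j₁+j₂+J+1=5
(j₁±m₁, j₂±m₂, J±M) = (1,2,3,1,1,0)
P² = 6/5
sum k=2..2:
  [2] +1/2 = 1/2
S = 1/2
C² = P²·S² = 3/10 ; C = +0.547723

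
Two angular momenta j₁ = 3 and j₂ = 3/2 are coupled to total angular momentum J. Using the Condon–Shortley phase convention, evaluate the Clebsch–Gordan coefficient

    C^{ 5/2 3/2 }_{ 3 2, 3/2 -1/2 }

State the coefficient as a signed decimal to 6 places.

√[6·2!4!1!/8! · 5!1!1!2!4!1!] = √(288/7)
  +(−1)^0/∏(0,2,1,1,3,0)! = 1/12  (running 1/12)
  +(−1)^1/∏(1,1,0,0,4,1)! = -1/24  (running 1/24)
⟨..|..⟩ = √(288/7)·(1/24) = +0.267261

+0.267261  (= +√(1/14))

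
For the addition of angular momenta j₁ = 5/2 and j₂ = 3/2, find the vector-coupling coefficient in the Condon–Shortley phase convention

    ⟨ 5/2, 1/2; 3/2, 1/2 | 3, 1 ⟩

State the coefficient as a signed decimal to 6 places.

-0.129099  (= −√(1/60))

j₁+j₂−J=1  J+j₁−j₂=4  J−j₁+j₂=2  j₁+j₂+J+1=8
(j₁±m₁, j₂±m₂, J±M) = (3,2,2,1,4,2)
P² = 48/5
sum k=0..1:
  [0] +1/8 = 1/8
  [1] −1/6 = -1/6
S = -1/24
C² = P²·S² = 1/60 ; C = -0.129099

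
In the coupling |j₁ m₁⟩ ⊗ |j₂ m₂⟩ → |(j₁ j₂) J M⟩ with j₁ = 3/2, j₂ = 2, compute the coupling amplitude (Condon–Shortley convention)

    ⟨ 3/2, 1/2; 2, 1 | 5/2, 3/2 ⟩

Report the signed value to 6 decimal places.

j₁+j₂−J=1  J+j₁−j₂=2  J−j₁+j₂=3  j₁+j₂+J+1=7
(j₁±m₁, j₂±m₂, J±M) = (2,1,3,1,4,1)
P² = 144/35
sum k=0..1:
  [0] +1/6 = 1/6
  [1] −1/4 = -1/4
S = -1/12
C² = P²·S² = 1/35 ; C = -0.169031

-0.169031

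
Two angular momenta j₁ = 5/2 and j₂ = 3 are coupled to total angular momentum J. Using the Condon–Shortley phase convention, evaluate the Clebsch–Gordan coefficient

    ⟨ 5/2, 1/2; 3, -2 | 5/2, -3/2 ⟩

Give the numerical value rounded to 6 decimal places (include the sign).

−√(1/14) = -0.267261

√[6·3!2!3!/9! · 3!2!1!5!1!4!] = √(288/7)
  +(−1)^0/∏(0,3,2,1,0,2)! = 1/24  (running 1/24)
  +(−1)^1/∏(1,2,1,0,1,3)! = -1/12  (running -1/24)
⟨..|..⟩ = √(288/7)·(-1/24) = -0.267261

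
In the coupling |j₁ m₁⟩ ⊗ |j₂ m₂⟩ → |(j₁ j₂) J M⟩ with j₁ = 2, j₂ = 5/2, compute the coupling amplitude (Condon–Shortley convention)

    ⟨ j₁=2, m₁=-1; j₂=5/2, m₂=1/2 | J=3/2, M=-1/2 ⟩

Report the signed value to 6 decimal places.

+√(5/21) = +0.487950

√[4·3!1!2!/7! · 1!3!3!2!1!2!] = √(48/35)
  +(−1)^2/∏(2,1,1,1,0,1)! = 1/2  (running 1/2)
  +(−1)^3/∏(3,0,0,0,1,2)! = -1/12  (running 5/12)
⟨..|..⟩ = √(48/35)·(5/12) = +0.487950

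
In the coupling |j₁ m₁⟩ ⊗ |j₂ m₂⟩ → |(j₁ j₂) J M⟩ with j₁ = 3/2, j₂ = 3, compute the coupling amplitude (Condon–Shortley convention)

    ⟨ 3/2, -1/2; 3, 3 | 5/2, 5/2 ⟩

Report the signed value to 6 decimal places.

+√(15/28) ≈ +0.731925

triangle: 2!·1!·4!/8! = 48/40320
(j±m)!: 1!·2!·6!·0!·5!·0! = 172800
prefactor² = (2J+1)·Δ·N² = 8640/7
  k=2: +1/(2!·0!·0!·4!·1!·0!) = 1/48
Σ = 1/48  ⇒  CG² = 8640/7·1/48² = 15/28
CG = +√(15/28) = +0.731925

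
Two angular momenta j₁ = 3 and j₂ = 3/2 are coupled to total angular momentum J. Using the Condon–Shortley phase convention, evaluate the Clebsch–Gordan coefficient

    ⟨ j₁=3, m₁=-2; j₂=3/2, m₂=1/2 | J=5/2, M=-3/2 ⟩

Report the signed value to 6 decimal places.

triangle: 2!×4!×1!/8! = 48/40320
(j±m)!: 1!×5!×2!×1!×1!×4! = 5760
prefactor² = (2J+1)×Δ×N² = 288/7
  k=1: −1/(1!×1!×4!×1!×0!×0!) = -1/24
  k=2: +1/(2!×0!×3!×0!×1!×1!) = 1/12
Σ = 1/24  ⇒  CG² = 288/7×1/24² = 1/14
CG = +√(1/14) = +0.267261

+√(1/14) = +0.267261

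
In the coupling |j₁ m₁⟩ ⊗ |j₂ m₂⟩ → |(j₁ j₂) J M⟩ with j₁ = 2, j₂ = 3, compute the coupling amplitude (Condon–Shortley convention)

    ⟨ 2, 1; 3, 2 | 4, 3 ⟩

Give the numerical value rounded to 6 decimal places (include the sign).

−√(1/20) = -0.223607

j₁+j₂−J=1  J+j₁−j₂=3  J−j₁+j₂=5  j₁+j₂+J+1=10
(j₁±m₁, j₂±m₂, J±M) = (3,1,5,1,7,1)
P² = 6480
sum k=0..1:
  [0] +1/240 = 1/240
  [1] −1/144 = -1/144
S = -1/360
C² = P²·S² = 1/20 ; C = -0.223607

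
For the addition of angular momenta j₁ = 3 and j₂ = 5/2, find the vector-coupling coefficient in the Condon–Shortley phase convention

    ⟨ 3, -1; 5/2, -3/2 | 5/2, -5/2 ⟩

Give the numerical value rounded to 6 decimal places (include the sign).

-0.534522

j₁+j₂−J=3  J+j₁−j₂=3  J−j₁+j₂=2  j₁+j₂+J+1=9
(j₁±m₁, j₂±m₂, J±M) = (2,4,1,4,0,5)
P² = 1152/7
sum k=1..1:
  [1] −1/24 = -1/24
S = -1/24
C² = P²·S² = 2/7 ; C = -0.534522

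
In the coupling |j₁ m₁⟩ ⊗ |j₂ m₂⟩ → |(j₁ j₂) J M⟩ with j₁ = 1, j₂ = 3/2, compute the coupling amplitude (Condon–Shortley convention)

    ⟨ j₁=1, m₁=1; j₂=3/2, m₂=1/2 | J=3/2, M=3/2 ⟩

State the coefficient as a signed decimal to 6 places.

j₁+j₂−J=1  J+j₁−j₂=1  J−j₁+j₂=2  j₁+j₂+J+1=5
(j₁±m₁, j₂±m₂, J±M) = (2,0,2,1,3,0)
P² = 8/5
sum k=0..0:
  [0] +1/2 = 1/2
S = 1/2
C² = P²·S² = 2/5 ; C = +0.632456

+0.632456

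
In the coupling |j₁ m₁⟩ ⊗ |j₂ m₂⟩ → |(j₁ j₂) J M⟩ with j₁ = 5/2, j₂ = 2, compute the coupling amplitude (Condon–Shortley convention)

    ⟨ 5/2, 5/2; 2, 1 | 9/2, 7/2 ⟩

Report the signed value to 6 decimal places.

√[10·0!5!4!/10! · 5!0!3!1!8!1!] = √(230400)
  +(−1)^0/∏(0,0,0,3,5,1)! = 1/720  (running 1/720)
⟨..|..⟩ = √(230400)·(1/720) = +0.666667

+√(4/9) ≈ +0.666667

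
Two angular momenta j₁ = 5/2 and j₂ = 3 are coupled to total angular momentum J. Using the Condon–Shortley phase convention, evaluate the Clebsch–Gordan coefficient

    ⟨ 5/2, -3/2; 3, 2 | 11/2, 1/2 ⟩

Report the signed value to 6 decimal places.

triangle: 0!·5!·6!/12! = 86400/479001600
(j±m)!: 1!·4!·5!·1!·6!·5! = 248832000
prefactor² = (2J+1)·Δ·N² = 41472000/77
  k=0: +1/(0!·0!·4!·5!·1!·1!) = 1/2880
Σ = 1/2880  ⇒  CG² = 41472000/77·1/2880² = 5/77
CG = +√(5/77) = +0.254824

+√(5/77) ≈ +0.254824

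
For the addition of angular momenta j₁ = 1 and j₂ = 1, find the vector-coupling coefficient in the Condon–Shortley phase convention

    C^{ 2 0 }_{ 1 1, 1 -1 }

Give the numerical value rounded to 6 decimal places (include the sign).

+0.408248  (= +√(1/6))

triangle: 0!·2!·2!/5! = 4/120
(j±m)!: 2!·0!·0!·2!·2!·2! = 16
prefactor² = (2J+1)·Δ·N² = 8/3
  k=0: +1/(0!·0!·0!·0!·2!·2!) = 1/4
Σ = 1/4  ⇒  CG² = 8/3·1/4² = 1/6
CG = +√(1/6) = +0.408248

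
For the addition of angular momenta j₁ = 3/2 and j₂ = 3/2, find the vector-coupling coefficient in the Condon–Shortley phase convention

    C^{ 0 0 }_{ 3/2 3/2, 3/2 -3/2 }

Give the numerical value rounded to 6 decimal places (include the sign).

+√(1/4) ≈ +0.500000

√[1·3!0!0!/4! · 3!0!0!3!0!0!] = √(9)
  +(−1)^0/∏(0,3,0,0,0,0)! = 1/6  (running 1/6)
⟨..|..⟩ = √(9)·(1/6) = +0.500000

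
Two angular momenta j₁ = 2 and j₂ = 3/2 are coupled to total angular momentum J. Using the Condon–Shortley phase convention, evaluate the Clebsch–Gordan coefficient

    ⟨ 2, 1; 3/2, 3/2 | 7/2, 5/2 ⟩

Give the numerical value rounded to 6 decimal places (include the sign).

+√(4/7) = +0.755929

triangle: 0!×4!×3!/8! = 144/40320
(j±m)!: 3!×1!×3!×0!×6!×1! = 25920
prefactor² = (2J+1)×Δ×N² = 5184/7
  k=0: +1/(0!×0!×1!×3!×3!×0!) = 1/36
Σ = 1/36  ⇒  CG² = 5184/7×1/36² = 4/7
CG = +√(4/7) = +0.755929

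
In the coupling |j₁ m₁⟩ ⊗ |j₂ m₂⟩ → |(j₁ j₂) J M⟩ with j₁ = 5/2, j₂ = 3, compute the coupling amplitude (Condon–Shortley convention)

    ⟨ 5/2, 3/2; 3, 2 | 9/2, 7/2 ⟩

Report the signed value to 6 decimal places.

√[10·1!4!5!/11! · 4!1!5!1!8!1!] = √(921600/11)
  +(−1)^0/∏(0,1,1,5,3,0)! = 1/720  (running 1/720)
  +(−1)^1/∏(1,0,0,4,4,1)! = -1/576  (running -1/2880)
⟨..|..⟩ = √(921600/11)·(-1/2880) = -0.100504

-0.100504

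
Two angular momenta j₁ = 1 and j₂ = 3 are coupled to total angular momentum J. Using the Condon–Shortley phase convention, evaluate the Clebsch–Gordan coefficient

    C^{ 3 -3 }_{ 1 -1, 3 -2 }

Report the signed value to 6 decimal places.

j₁+j₂−J=1  J+j₁−j₂=1  J−j₁+j₂=5  j₁+j₂+J+1=8
(j₁±m₁, j₂±m₂, J±M) = (0,2,1,5,0,6)
P² = 3600
sum k=1..1:
  [1] −1/120 = -1/120
S = -1/120
C² = P²·S² = 1/4 ; C = -0.500000

-0.500000  (= −√(1/4))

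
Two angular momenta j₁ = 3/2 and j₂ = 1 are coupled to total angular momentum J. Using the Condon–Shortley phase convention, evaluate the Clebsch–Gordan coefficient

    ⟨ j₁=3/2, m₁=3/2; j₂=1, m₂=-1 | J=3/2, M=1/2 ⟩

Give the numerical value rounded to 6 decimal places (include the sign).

+0.632456  (= +√(2/5))

triangle: 1!*2!*1!/5! = 2/120
(j±m)!: 3!*0!*0!*2!*2!*1! = 24
prefactor² = (2J+1)*Δ*N² = 8/5
  k=0: +1/(0!*1!*0!*0!*2!*1!) = 1/2
Σ = 1/2  ⇒  CG² = 8/5*1/2² = 2/5
CG = +√(2/5) = +0.632456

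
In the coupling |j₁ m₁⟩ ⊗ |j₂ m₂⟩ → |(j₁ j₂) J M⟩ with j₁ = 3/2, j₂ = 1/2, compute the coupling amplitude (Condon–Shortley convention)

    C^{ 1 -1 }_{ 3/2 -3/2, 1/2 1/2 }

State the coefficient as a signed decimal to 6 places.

j₁+j₂−J=1  J+j₁−j₂=2  J−j₁+j₂=0  j₁+j₂+J+1=4
(j₁±m₁, j₂±m₂, J±M) = (0,3,1,0,0,2)
P² = 3
sum k=1..1:
  [1] −1/2 = -1/2
S = -1/2
C² = P²·S² = 3/4 ; C = -0.866025

−√(3/4) = -0.866025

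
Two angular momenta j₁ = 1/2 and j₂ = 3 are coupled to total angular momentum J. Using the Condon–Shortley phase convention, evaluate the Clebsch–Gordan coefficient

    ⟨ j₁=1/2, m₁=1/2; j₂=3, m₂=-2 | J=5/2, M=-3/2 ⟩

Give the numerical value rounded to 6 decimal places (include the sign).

√[6·1!0!5!/7! · 1!0!1!5!1!4!] = √(2880/7)
  +(−1)^0/∏(0,1,0,1,0,4)! = 1/24  (running 1/24)
⟨..|..⟩ = √(2880/7)·(1/24) = +0.845154

+√(5/7) ≈ +0.845154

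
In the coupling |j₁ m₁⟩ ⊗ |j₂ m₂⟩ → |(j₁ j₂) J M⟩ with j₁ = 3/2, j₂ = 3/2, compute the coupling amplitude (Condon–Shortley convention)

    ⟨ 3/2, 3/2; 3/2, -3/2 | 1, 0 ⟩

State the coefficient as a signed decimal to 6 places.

j₁+j₂−J=2  J+j₁−j₂=1  J−j₁+j₂=1  j₁+j₂+J+1=5
(j₁±m₁, j₂±m₂, J±M) = (3,0,0,3,1,1)
P² = 9/5
sum k=0..0:
  [0] +1/2 = 1/2
S = 1/2
C² = P²·S² = 9/20 ; C = +0.670820

+0.670820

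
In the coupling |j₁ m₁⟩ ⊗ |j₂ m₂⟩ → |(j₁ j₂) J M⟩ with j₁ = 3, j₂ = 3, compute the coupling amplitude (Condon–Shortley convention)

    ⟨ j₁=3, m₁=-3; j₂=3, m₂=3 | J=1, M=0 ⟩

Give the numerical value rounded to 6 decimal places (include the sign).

-0.566947

triangle: 5!·1!·1!/8! = 120/40320
(j±m)!: 0!·6!·6!·0!·1!·1! = 518400
prefactor² = (2J+1)·Δ·N² = 32400/7
  k=5: −1/(5!·0!·1!·1!·0!·0!) = -1/120
Σ = -1/120  ⇒  CG² = 32400/7·(-1/120)² = 9/28
CG = −√(9/28) = -0.566947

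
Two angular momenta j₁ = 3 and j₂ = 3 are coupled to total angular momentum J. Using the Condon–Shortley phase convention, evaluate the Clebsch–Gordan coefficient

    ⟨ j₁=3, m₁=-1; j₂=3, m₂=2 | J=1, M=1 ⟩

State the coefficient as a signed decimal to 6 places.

+0.422577

√[3·5!1!1!/8! · 2!4!5!1!2!0!] = √(720/7)
  +(−1)^4/∏(4,1,0,1,1,0)! = 1/24  (running 1/24)
⟨..|..⟩ = √(720/7)·(1/24) = +0.422577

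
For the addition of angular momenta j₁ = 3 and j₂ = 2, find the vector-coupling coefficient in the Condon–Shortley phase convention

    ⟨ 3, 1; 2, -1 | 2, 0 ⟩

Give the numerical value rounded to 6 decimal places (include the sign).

-0.377964

triangle: 3!*3!*1!/8! = 36/40320
(j±m)!: 4!*2!*1!*3!*2!*2! = 1152
prefactor² = (2J+1)*Δ*N² = 36/7
  k=0: +1/(0!*3!*2!*1!*1!*0!) = 1/12
  k=1: −1/(1!*2!*1!*0!*2!*1!) = -1/4
Σ = -1/6  ⇒  CG² = 36/7*(-1/6)² = 1/7
CG = −√(1/7) = -0.377964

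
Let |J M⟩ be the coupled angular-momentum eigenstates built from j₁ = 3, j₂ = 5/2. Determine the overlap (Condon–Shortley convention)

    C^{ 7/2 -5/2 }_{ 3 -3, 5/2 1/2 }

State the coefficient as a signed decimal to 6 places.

triangle: 2!×4!×3!/10! = 288/3628800
(j±m)!: 0!×6!×3!×2!×1!×6! = 6220800
prefactor² = (2J+1)×Δ×N² = 27648/7
  k=2: +1/(2!×0!×4!×1!×0!×2!) = 1/96
Σ = 1/96  ⇒  CG² = 27648/7×1/96² = 3/7
CG = +√(3/7) = +0.654654

+0.654654  (= +√(3/7))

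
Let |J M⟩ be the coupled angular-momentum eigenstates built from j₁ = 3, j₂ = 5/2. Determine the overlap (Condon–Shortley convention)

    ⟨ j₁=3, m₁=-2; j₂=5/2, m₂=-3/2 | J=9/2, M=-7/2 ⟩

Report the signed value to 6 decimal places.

-0.100504  (= −√(1/99))

j₁+j₂−J=1  J+j₁−j₂=5  J−j₁+j₂=4  j₁+j₂+J+1=11
(j₁±m₁, j₂±m₂, J±M) = (1,5,1,4,1,8)
P² = 921600/11
sum k=0..1:
  [0] +1/720 = 1/720
  [1] −1/576 = -1/576
S = -1/2880
C² = P²·S² = 1/99 ; C = -0.100504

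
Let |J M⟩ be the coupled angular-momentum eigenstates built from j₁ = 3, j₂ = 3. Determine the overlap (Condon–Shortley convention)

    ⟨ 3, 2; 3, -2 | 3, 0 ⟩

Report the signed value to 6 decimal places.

triangle: 3!·3!·3!/10! = 216/3628800
(j±m)!: 5!·1!·1!·5!·3!·3! = 518400
prefactor² = (2J+1)·Δ·N² = 216
  k=0: +1/(0!·3!·1!·1!·2!·2!) = 1/24
  k=1: −1/(1!·2!·0!·0!·3!·3!) = -1/72
Σ = 1/36  ⇒  CG² = 216·1/36² = 1/6
CG = +√(1/6) = +0.408248

+0.408248  (= +√(1/6))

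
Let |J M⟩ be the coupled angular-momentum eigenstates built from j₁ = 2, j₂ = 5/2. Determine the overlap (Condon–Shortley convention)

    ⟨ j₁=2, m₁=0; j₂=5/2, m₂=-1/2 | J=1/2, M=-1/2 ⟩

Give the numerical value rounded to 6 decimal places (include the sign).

√[2·4!0!1!/6! · 2!2!2!3!0!1!] = √(16/5)
  +(−1)^2/∏(2,2,0,0,0,1)! = 1/4  (running 1/4)
⟨..|..⟩ = √(16/5)·(1/4) = +0.447214

+√(1/5) ≈ +0.447214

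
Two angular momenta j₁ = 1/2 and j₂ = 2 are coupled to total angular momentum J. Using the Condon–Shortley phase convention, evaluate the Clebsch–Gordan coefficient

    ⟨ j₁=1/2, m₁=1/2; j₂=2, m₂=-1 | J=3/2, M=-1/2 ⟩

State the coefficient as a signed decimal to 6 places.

+√(3/5) ≈ +0.774597

√[4·1!0!3!/5! · 1!0!1!3!1!2!] = √(12/5)
  +(−1)^0/∏(0,1,0,1,0,2)! = 1/2  (running 1/2)
⟨..|..⟩ = √(12/5)·(1/2) = +0.774597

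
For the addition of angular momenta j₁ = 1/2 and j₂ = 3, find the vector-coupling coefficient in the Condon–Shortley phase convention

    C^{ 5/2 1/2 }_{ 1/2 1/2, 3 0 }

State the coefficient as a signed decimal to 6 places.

+0.654654

triangle: 1!*0!*5!/7! = 120/5040
(j±m)!: 1!*0!*3!*3!*3!*2! = 432
prefactor² = (2J+1)*Δ*N² = 432/7
  k=0: +1/(0!*1!*0!*3!*0!*2!) = 1/12
Σ = 1/12  ⇒  CG² = 432/7*1/12² = 3/7
CG = +√(3/7) = +0.654654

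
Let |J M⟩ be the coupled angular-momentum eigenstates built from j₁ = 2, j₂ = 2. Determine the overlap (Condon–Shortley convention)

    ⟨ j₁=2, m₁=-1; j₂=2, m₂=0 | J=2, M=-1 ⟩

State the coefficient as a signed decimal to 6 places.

triangle: 2!·2!·2!/7! = 8/5040
(j±m)!: 1!·3!·2!·2!·1!·3! = 144
prefactor² = (2J+1)·Δ·N² = 8/7
  k=1: −1/(1!·1!·2!·1!·0!·1!) = -1/2
  k=2: +1/(2!·0!·1!·0!·1!·2!) = 1/4
Σ = -1/4  ⇒  CG² = 8/7·(-1/4)² = 1/14
CG = −√(1/14) = -0.267261

−√(1/14) ≈ -0.267261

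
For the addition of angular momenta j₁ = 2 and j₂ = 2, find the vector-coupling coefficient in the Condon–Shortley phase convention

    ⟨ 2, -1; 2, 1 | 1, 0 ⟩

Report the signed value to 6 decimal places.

+√(1/10) = +0.316228

√[3·3!1!1!/6! · 1!3!3!1!1!1!] = √(9/10)
  +(−1)^2/∏(2,1,1,1,0,0)! = 1/2  (running 1/2)
  +(−1)^3/∏(3,0,0,0,1,1)! = -1/6  (running 1/3)
⟨..|..⟩ = √(9/10)·(1/3) = +0.316228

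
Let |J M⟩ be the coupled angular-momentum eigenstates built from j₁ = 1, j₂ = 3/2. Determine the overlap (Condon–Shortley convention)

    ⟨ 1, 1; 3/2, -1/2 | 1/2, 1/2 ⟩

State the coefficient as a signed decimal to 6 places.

j₁+j₂−J=2  J+j₁−j₂=0  J−j₁+j₂=1  j₁+j₂+J+1=4
(j₁±m₁, j₂±m₂, J±M) = (2,0,1,2,1,0)
P² = 2/3
sum k=0..0:
  [0] +1/2 = 1/2
S = 1/2
C² = P²·S² = 1/6 ; C = +0.408248

+√(1/6) = +0.408248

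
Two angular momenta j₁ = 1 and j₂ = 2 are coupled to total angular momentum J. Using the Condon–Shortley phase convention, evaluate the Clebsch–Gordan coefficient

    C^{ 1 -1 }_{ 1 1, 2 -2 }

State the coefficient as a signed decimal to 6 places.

j₁+j₂−J=2  J+j₁−j₂=0  J−j₁+j₂=2  j₁+j₂+J+1=5
(j₁±m₁, j₂±m₂, J±M) = (2,0,0,4,0,2)
P² = 48/5
sum k=0..0:
  [0] +1/4 = 1/4
S = 1/4
C² = P²·S² = 3/5 ; C = +0.774597

+√(3/5) ≈ +0.774597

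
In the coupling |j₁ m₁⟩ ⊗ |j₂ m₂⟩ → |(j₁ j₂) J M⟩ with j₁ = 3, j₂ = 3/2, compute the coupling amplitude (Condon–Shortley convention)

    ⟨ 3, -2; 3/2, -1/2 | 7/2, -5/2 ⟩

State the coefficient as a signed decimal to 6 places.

-0.377964  (= −√(1/7))

√[8·1!5!2!/9! · 1!5!1!2!1!6!] = √(6400/7)
  +(−1)^0/∏(0,1,5,1,0,1)! = 1/120  (running 1/120)
  +(−1)^1/∏(1,0,4,0,1,2)! = -1/48  (running -1/80)
⟨..|..⟩ = √(6400/7)·(-1/80) = -0.377964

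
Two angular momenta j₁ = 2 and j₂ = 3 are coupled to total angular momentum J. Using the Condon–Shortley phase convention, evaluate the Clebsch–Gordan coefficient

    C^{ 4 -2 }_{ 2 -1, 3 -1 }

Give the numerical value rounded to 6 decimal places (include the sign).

-0.188982

triangle: 1!×3!×5!/10! = 720/3628800
(j±m)!: 1!×3!×2!×4!×2!×6! = 414720
prefactor² = (2J+1)×Δ×N² = 5184/7
  k=0: +1/(0!×1!×3!×2!×0!×3!) = 1/72
  k=1: −1/(1!×0!×2!×1!×1!×4!) = -1/48
Σ = -1/144  ⇒  CG² = 5184/7×(-1/144)² = 1/28
CG = −√(1/28) = -0.188982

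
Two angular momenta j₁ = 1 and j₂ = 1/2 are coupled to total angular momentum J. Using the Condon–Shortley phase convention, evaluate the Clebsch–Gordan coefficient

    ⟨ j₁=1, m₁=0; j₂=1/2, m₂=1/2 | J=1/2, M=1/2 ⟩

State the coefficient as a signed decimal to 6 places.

−√(1/3) = -0.577350

√[2·1!1!0!/3! · 1!1!1!0!1!0!] = √(1/3)
  +(−1)^1/∏(1,0,0,0,1,0)! = -1  (running -1)
⟨..|..⟩ = √(1/3)·(-1) = -0.577350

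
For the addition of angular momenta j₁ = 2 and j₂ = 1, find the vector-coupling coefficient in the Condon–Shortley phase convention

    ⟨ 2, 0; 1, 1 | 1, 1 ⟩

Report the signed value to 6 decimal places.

+√(1/10) ≈ +0.316228

√[3·2!2!0!/5! · 2!2!2!0!2!0!] = √(8/5)
  +(−1)^2/∏(2,0,0,0,2,0)! = 1/4  (running 1/4)
⟨..|..⟩ = √(8/5)·(1/4) = +0.316228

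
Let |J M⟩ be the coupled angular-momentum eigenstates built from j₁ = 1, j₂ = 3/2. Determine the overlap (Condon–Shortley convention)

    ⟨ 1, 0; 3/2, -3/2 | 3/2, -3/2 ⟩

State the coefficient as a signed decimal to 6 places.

triangle: 1!*1!*2!/5! = 2/120
(j±m)!: 1!*1!*0!*3!*0!*3! = 36
prefactor² = (2J+1)*Δ*N² = 12/5
  k=0: +1/(0!*1!*1!*0!*0!*2!) = 1/2
Σ = 1/2  ⇒  CG² = 12/5*1/2² = 3/5
CG = +√(3/5) = +0.774597

+0.774597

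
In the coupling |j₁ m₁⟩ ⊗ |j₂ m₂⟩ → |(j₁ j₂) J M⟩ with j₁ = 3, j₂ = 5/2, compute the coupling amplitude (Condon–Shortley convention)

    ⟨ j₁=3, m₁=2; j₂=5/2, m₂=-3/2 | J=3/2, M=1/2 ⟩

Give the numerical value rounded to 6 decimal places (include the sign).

-0.218218

√[4·4!2!1!/8! · 5!1!1!4!2!1!] = √(192/7)
  +(−1)^0/∏(0,4,1,1,1,0)! = 1/24  (running 1/24)
  +(−1)^1/∏(1,3,0,0,2,1)! = -1/12  (running -1/24)
⟨..|..⟩ = √(192/7)·(-1/24) = -0.218218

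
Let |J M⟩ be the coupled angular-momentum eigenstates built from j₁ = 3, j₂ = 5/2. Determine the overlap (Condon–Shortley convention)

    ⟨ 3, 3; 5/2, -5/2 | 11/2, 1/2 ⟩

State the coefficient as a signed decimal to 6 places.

√[12·0!6!5!/12! · 6!0!0!5!6!5!] = √(1244160000/77)
  +(−1)^0/∏(0,0,0,0,6,5)! = 1/86400  (running 1/86400)
⟨..|..⟩ = √(1244160000/77)·(1/86400) = +0.046524

+√(1/462) ≈ +0.046524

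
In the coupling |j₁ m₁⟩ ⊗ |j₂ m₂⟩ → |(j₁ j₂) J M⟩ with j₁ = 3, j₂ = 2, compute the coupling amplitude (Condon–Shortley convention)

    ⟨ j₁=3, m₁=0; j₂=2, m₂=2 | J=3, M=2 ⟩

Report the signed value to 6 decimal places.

triangle: 2!*4!*2!/9! = 96/362880
(j±m)!: 3!*3!*4!*0!*5!*1! = 103680
prefactor² = (2J+1)*Δ*N² = 192
  k=2: +1/(2!*0!*1!*2!*3!*0!) = 1/24
Σ = 1/24  ⇒  CG² = 192*1/24² = 1/3
CG = +√(1/3) = +0.577350

+√(1/3) ≈ +0.577350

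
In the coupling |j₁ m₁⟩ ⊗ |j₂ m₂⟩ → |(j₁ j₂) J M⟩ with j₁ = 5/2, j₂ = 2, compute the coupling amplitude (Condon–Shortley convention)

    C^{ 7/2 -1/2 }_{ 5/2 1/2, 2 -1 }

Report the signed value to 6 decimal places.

√[8·1!4!3!/9! · 3!2!1!3!3!4!] = √(1152/35)
  +(−1)^0/∏(0,1,2,1,2,2)! = 1/8  (running 1/8)
  +(−1)^1/∏(1,0,1,0,3,3)! = -1/36  (running 7/72)
⟨..|..⟩ = √(1152/35)·(7/72) = +0.557773

+0.557773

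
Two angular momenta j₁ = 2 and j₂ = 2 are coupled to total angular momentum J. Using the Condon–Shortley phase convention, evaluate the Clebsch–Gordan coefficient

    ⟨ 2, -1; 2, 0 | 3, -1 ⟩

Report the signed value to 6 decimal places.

√[7·1!3!3!/8! · 1!3!2!2!2!4!] = √(36/5)
  +(−1)^0/∏(0,1,3,2,0,1)! = 1/12  (running 1/12)
  +(−1)^1/∏(1,0,2,1,1,2)! = -1/4  (running -1/6)
⟨..|..⟩ = √(36/5)·(-1/6) = -0.447214

−√(1/5) = -0.447214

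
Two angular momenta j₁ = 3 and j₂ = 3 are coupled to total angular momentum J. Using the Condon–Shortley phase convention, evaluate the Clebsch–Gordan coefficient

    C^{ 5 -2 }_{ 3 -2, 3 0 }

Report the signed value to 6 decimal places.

j₁+j₂−J=1  J+j₁−j₂=5  J−j₁+j₂=5  j₁+j₂+J+1=12
(j₁±m₁, j₂±m₂, J±M) = (1,5,3,3,3,7)
P² = 43200
sum k=0..1:
  [0] +1/1440 = 1/1440
  [1] −1/288 = -1/288
S = -1/360
C² = P²·S² = 1/3 ; C = -0.577350

−√(1/3) ≈ -0.577350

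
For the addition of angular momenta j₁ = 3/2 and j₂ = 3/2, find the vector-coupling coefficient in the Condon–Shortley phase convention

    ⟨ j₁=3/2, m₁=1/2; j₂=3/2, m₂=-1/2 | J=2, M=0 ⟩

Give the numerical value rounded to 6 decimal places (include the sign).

+0.500000

triangle: 1!×2!×2!/6! = 4/720
(j±m)!: 2!×1!×1!×2!×2!×2! = 16
prefactor² = (2J+1)×Δ×N² = 4/9
  k=0: +1/(0!×1!×1!×1!×1!×1!) = 1
  k=1: −1/(1!×0!×0!×0!×2!×2!) = -1/4
Σ = 3/4  ⇒  CG² = 4/9×3/4² = 1/4
CG = +√(1/4) = +0.500000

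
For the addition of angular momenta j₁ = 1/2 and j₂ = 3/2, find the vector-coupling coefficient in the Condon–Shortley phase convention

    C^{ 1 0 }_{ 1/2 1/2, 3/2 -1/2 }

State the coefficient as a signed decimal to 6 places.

√[3·1!0!2!/4! · 1!0!1!2!1!1!] = √(1/2)
  +(−1)^0/∏(0,1,0,1,0,1)! = 1  (running 1)
⟨..|..⟩ = √(1/2)·(1) = +0.707107

+0.707107  (= +√(1/2))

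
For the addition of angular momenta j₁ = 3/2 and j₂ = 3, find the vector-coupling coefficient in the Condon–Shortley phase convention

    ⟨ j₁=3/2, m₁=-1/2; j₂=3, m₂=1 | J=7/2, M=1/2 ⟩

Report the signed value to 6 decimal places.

√[8·1!2!5!/9! · 1!2!4!2!4!3!] = √(512/7)
  +(−1)^0/∏(0,1,2,4,0,1)! = 1/48  (running 1/48)
  +(−1)^1/∏(1,0,1,3,1,2)! = -1/12  (running -1/16)
⟨..|..⟩ = √(512/7)·(-1/16) = -0.534522

-0.534522  (= −√(2/7))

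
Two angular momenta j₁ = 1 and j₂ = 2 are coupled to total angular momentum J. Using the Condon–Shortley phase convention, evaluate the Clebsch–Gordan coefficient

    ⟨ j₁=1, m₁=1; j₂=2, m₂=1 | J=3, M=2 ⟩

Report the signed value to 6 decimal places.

+0.816497

triangle: 0!*2!*4!/7! = 48/5040
(j±m)!: 2!*0!*3!*1!*5!*1! = 1440
prefactor² = (2J+1)*Δ*N² = 96
  k=0: +1/(0!*0!*0!*3!*2!*1!) = 1/12
Σ = 1/12  ⇒  CG² = 96*1/12² = 2/3
CG = +√(2/3) = +0.816497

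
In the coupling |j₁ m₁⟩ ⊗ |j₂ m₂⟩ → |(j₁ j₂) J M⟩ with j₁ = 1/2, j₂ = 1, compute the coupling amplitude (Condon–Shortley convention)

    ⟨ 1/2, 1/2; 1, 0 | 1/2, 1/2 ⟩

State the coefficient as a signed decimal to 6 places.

+0.577350  (= +√(1/3))

triangle: 1!·0!·1!/3! = 1/6
(j±m)!: 1!·0!·1!·1!·1!·0! = 1
prefactor² = (2J+1)·Δ·N² = 1/3
  k=0: +1/(0!·1!·0!·1!·0!·0!) = 1
Σ = 1  ⇒  CG² = 1/3·1² = 1/3
CG = +√(1/3) = +0.577350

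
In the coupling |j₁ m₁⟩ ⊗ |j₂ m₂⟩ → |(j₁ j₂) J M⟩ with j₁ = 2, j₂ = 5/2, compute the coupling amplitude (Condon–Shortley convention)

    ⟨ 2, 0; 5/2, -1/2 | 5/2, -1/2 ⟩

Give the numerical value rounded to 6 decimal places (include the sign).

triangle: 2!×2!×3!/8! = 24/40320
(j±m)!: 2!×2!×2!×3!×2!×3! = 576
prefactor² = (2J+1)×Δ×N² = 72/35
  k=0: +1/(0!×2!×2!×2!×0!×1!) = 1/8
  k=1: −1/(1!×1!×1!×1!×1!×2!) = -1/2
  k=2: +1/(2!×0!×0!×0!×2!×3!) = 1/24
Σ = -1/3  ⇒  CG² = 72/35×(-1/3)² = 8/35
CG = −√(8/35) = -0.478091

−√(8/35) ≈ -0.478091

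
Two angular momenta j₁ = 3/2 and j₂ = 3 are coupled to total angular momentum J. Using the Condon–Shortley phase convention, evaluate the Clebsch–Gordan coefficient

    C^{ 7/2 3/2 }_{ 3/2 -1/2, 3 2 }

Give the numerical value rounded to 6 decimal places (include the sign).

√[8·1!2!5!/9! · 1!2!5!1!5!2!] = √(6400/21)
  +(−1)^0/∏(0,1,2,5,0,0)! = 1/240  (running 1/240)
  +(−1)^1/∏(1,0,1,4,1,1)! = -1/24  (running -3/80)
⟨..|..⟩ = √(6400/21)·(-3/80) = -0.654654

-0.654654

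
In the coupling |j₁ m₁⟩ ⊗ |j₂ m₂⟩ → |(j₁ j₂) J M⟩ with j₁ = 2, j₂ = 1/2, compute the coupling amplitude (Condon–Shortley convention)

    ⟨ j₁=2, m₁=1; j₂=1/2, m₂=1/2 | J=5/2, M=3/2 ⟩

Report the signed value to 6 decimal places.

√[6·0!4!1!/6! · 3!1!1!0!4!1!] = √(144/5)
  +(−1)^0/∏(0,0,1,1,3,0)! = 1/6  (running 1/6)
⟨..|..⟩ = √(144/5)·(1/6) = +0.894427

+√(4/5) ≈ +0.894427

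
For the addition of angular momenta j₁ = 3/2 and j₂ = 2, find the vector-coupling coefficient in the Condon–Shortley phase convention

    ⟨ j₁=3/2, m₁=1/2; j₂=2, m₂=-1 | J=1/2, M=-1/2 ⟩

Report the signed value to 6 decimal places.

−√(3/10) = -0.547723

j₁+j₂−J=3  J+j₁−j₂=0  J−j₁+j₂=1  j₁+j₂+J+1=5
(j₁±m₁, j₂±m₂, J±M) = (2,1,1,3,0,1)
P² = 6/5
sum k=1..1:
  [1] −1/2 = -1/2
S = -1/2
C² = P²·S² = 3/10 ; C = -0.547723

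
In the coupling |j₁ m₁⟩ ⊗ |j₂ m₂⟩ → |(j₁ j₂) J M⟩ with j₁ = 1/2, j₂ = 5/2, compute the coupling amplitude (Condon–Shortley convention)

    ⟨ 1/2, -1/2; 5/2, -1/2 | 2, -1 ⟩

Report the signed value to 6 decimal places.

−√(1/3) ≈ -0.577350

j₁+j₂−J=1  J+j₁−j₂=0  J−j₁+j₂=4  j₁+j₂+J+1=6
(j₁±m₁, j₂±m₂, J±M) = (0,1,2,3,1,3)
P² = 12
sum k=1..1:
  [1] −1/6 = -1/6
S = -1/6
C² = P²·S² = 1/3 ; C = -0.577350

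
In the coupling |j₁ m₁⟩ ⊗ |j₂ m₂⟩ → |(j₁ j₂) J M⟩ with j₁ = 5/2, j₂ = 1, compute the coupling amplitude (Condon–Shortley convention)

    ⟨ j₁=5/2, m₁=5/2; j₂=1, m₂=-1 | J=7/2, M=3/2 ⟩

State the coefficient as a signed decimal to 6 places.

√[8·0!5!2!/8! · 5!0!0!2!5!2!] = √(19200/7)
  +(−1)^0/∏(0,0,0,0,5,2)! = 1/240  (running 1/240)
⟨..|..⟩ = √(19200/7)·(1/240) = +0.218218

+0.218218  (= +√(1/21))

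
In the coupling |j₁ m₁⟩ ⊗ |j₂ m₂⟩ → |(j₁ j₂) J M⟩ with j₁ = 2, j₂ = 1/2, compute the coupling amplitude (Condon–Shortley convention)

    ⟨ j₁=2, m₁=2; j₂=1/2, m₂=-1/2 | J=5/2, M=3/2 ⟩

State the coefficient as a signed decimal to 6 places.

j₁+j₂−J=0  J+j₁−j₂=4  J−j₁+j₂=1  j₁+j₂+J+1=6
(j₁±m₁, j₂±m₂, J±M) = (4,0,0,1,4,1)
P² = 576/5
sum k=0..0:
  [0] +1/24 = 1/24
S = 1/24
C² = P²·S² = 1/5 ; C = +0.447214

+√(1/5) = +0.447214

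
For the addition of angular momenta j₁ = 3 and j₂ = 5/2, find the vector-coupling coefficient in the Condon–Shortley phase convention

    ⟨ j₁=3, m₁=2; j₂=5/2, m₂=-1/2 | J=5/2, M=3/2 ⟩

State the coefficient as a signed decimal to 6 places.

-0.267261

j₁+j₂−J=3  J+j₁−j₂=3  J−j₁+j₂=2  j₁+j₂+J+1=9
(j₁±m₁, j₂±m₂, J±M) = (5,1,2,3,4,1)
P² = 288/7
sum k=0..1:
  [0] +1/24 = 1/24
  [1] −1/12 = -1/12
S = -1/24
C² = P²·S² = 1/14 ; C = -0.267261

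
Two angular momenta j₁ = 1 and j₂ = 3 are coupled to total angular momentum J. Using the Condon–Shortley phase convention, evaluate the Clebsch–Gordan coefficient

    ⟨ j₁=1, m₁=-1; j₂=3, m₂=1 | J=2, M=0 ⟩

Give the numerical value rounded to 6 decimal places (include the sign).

+0.534522  (= +√(2/7))

√[5·2!0!4!/7! · 0!2!4!2!2!2!] = √(128/7)
  +(−1)^2/∏(2,0,0,2,0,2)! = 1/8  (running 1/8)
⟨..|..⟩ = √(128/7)·(1/8) = +0.534522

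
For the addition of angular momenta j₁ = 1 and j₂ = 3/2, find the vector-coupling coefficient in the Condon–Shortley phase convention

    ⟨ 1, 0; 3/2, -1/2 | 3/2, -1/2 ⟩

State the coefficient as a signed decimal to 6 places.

√[4·1!1!2!/5! · 1!1!1!2!1!2!] = √(4/15)
  +(−1)^0/∏(0,1,1,1,0,1)! = 1  (running 1)
  +(−1)^1/∏(1,0,0,0,1,2)! = -1/2  (running 1/2)
⟨..|..⟩ = √(4/15)·(1/2) = +0.258199

+√(1/15) ≈ +0.258199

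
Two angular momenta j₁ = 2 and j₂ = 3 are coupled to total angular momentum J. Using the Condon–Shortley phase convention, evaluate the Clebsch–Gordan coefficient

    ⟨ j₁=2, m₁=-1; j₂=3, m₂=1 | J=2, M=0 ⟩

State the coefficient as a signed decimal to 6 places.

j₁+j₂−J=3  J+j₁−j₂=1  J−j₁+j₂=3  j₁+j₂+J+1=8
(j₁±m₁, j₂±m₂, J±M) = (1,3,4,2,2,2)
P² = 36/7
sum k=2..3:
  [2] +1/4 = 1/4
  [3] −1/12 = -1/12
S = 1/6
C² = P²·S² = 1/7 ; C = +0.377964

+√(1/7) ≈ +0.377964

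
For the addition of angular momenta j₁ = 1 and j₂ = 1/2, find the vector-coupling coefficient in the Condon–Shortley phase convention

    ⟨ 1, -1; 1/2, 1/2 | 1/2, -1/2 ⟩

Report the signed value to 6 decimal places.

triangle: 1!×1!×0!/3! = 1/6
(j±m)!: 0!×2!×1!×0!×0!×1! = 2
prefactor² = (2J+1)×Δ×N² = 2/3
  k=1: −1/(1!×0!×1!×0!×0!×0!) = -1
Σ = -1  ⇒  CG² = 2/3×(-1)² = 2/3
CG = −√(2/3) = -0.816497

−√(2/3) ≈ -0.816497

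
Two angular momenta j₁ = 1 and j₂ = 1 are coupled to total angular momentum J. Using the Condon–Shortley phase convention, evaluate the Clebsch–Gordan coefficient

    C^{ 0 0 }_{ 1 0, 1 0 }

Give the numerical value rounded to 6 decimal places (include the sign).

-0.577350

√[1·2!0!0!/3! · 1!1!1!1!0!0!] = √(1/3)
  +(−1)^1/∏(1,1,0,0,0,0)! = -1  (running -1)
⟨..|..⟩ = √(1/3)·(-1) = -0.577350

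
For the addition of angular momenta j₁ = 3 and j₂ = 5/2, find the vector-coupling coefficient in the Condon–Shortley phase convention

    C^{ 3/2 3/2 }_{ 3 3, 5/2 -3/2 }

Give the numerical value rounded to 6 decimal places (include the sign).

+√(3/14) = +0.462910

√[4·4!2!1!/8! · 6!0!1!4!3!0!] = √(3456/7)
  +(−1)^0/∏(0,4,0,1,2,0)! = 1/48  (running 1/48)
⟨..|..⟩ = √(3456/7)·(1/48) = +0.462910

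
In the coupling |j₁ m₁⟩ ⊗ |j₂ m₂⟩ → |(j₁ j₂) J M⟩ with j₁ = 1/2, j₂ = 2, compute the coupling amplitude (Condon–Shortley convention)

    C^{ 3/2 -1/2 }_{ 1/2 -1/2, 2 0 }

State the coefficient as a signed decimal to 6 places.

−√(2/5) = -0.632456

triangle: 1!×0!×3!/5! = 6/120
(j±m)!: 0!×1!×2!×2!×1!×2! = 8
prefactor² = (2J+1)×Δ×N² = 8/5
  k=1: −1/(1!×0!×0!×1!×0!×2!) = -1/2
Σ = -1/2  ⇒  CG² = 8/5×(-1/2)² = 2/5
CG = −√(2/5) = -0.632456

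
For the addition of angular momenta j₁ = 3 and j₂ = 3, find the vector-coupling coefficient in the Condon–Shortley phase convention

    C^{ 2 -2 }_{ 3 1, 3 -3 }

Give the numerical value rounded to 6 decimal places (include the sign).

+√(5/42) = +0.345033

triangle: 4!*2!*2!/9! = 96/362880
(j±m)!: 4!*2!*0!*6!*0!*4! = 829440
prefactor² = (2J+1)*Δ*N² = 7680/7
  k=0: +1/(0!*4!*2!*0!*0!*2!) = 1/96
Σ = 1/96  ⇒  CG² = 7680/7*1/96² = 5/42
CG = +√(5/42) = +0.345033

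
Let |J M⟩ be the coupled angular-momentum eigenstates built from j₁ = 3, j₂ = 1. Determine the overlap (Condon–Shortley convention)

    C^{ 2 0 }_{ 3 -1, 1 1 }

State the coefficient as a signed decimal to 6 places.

+0.534522

triangle: 2!·4!·0!/7! = 48/5040
(j±m)!: 2!·4!·2!·0!·2!·2! = 384
prefactor² = (2J+1)·Δ·N² = 128/7
  k=2: +1/(2!·0!·2!·0!·2!·0!) = 1/8
Σ = 1/8  ⇒  CG² = 128/7·1/8² = 2/7
CG = +√(2/7) = +0.534522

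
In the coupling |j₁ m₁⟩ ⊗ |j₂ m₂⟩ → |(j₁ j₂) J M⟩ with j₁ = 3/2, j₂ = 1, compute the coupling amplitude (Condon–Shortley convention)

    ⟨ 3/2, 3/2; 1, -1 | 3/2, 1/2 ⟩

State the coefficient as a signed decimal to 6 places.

triangle: 1!*2!*1!/5! = 2/120
(j±m)!: 3!*0!*0!*2!*2!*1! = 24
prefactor² = (2J+1)*Δ*N² = 8/5
  k=0: +1/(0!*1!*0!*0!*2!*1!) = 1/2
Σ = 1/2  ⇒  CG² = 8/5*1/2² = 2/5
CG = +√(2/5) = +0.632456

+0.632456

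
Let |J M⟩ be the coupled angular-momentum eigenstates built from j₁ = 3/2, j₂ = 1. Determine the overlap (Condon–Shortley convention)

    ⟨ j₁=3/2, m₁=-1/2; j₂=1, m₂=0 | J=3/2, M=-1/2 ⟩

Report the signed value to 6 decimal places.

√[4·1!2!1!/5! · 1!2!1!1!1!2!] = √(4/15)
  +(−1)^0/∏(0,1,2,1,0,0)! = 1/2  (running 1/2)
  +(−1)^1/∏(1,0,1,0,1,1)! = -1  (running -1/2)
⟨..|..⟩ = √(4/15)·(-1/2) = -0.258199

−√(1/15) ≈ -0.258199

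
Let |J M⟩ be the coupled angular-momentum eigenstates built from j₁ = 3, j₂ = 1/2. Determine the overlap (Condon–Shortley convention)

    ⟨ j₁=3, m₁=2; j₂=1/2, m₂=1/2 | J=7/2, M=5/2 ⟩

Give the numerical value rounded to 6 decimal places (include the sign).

+√(6/7) ≈ +0.925820

j₁+j₂−J=0  J+j₁−j₂=6  J−j₁+j₂=1  j₁+j₂+J+1=8
(j₁±m₁, j₂±m₂, J±M) = (5,1,1,0,6,1)
P² = 86400/7
sum k=0..0:
  [0] +1/120 = 1/120
S = 1/120
C² = P²·S² = 6/7 ; C = +0.925820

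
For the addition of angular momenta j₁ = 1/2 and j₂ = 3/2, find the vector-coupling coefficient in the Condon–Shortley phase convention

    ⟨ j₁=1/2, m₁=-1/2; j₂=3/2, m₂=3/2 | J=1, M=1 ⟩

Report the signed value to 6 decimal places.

-0.866025

triangle: 1!·0!·2!/4! = 2/24
(j±m)!: 0!·1!·3!·0!·2!·0! = 12
prefactor² = (2J+1)·Δ·N² = 3
  k=1: −1/(1!·0!·0!·2!·0!·0!) = -1/2
Σ = -1/2  ⇒  CG² = 3·(-1/2)² = 3/4
CG = −√(3/4) = -0.866025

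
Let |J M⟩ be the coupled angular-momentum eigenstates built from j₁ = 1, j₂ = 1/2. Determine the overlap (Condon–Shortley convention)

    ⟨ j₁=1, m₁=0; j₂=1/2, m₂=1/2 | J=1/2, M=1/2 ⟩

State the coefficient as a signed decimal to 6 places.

-0.577350

j₁+j₂−J=1  J+j₁−j₂=1  J−j₁+j₂=0  j₁+j₂+J+1=3
(j₁±m₁, j₂±m₂, J±M) = (1,1,1,0,1,0)
P² = 1/3
sum k=1..1:
  [1] −1/1 = -1
S = -1
C² = P²·S² = 1/3 ; C = -0.577350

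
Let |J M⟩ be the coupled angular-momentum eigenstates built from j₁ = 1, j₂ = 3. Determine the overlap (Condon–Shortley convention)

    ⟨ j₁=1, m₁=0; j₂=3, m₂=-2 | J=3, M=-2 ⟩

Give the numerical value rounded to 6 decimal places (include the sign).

√[7·1!1!5!/8! · 1!1!1!5!1!5!] = √(300)
  +(−1)^0/∏(0,1,1,1,0,4)! = 1/24  (running 1/24)
  +(−1)^1/∏(1,0,0,0,1,5)! = -1/120  (running 1/30)
⟨..|..⟩ = √(300)·(1/30) = +0.577350

+√(1/3) ≈ +0.577350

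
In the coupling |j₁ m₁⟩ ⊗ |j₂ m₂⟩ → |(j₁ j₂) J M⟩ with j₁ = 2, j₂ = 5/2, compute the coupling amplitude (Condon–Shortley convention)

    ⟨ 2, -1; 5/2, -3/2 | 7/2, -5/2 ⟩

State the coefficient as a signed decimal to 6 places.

triangle: 1!·3!·4!/9! = 144/362880
(j±m)!: 1!·3!·1!·4!·1!·6! = 103680
prefactor² = (2J+1)·Δ·N² = 2304/7
  k=0: +1/(0!·1!·3!·1!·0!·3!) = 1/36
  k=1: −1/(1!·0!·2!·0!·1!·4!) = -1/48
Σ = 1/144  ⇒  CG² = 2304/7·1/144² = 1/63
CG = +√(1/63) = +0.125988

+0.125988  (= +√(1/63))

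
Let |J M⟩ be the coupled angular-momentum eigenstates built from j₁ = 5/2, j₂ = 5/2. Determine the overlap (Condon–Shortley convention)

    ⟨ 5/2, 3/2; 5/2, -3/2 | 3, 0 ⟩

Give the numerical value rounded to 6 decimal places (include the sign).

+0.521749

triangle: 2!×3!×3!/9! = 72/362880
(j±m)!: 4!×1!×1!×4!×3!×3! = 20736
prefactor² = (2J+1)×Δ×N² = 144/5
  k=0: +1/(0!×2!×1!×1!×2!×2!) = 1/8
  k=1: −1/(1!×1!×0!×0!×3!×3!) = -1/36
Σ = 7/72  ⇒  CG² = 144/5×7/72² = 49/180
CG = +√(49/180) = +0.521749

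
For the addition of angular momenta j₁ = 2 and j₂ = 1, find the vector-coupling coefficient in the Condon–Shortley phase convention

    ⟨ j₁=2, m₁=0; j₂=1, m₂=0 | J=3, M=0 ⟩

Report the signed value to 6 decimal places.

+√(3/5) ≈ +0.774597

j₁+j₂−J=0  J+j₁−j₂=4  J−j₁+j₂=2  j₁+j₂+J+1=7
(j₁±m₁, j₂±m₂, J±M) = (2,2,1,1,3,3)
P² = 48/5
sum k=0..0:
  [0] +1/4 = 1/4
S = 1/4
C² = P²·S² = 3/5 ; C = +0.774597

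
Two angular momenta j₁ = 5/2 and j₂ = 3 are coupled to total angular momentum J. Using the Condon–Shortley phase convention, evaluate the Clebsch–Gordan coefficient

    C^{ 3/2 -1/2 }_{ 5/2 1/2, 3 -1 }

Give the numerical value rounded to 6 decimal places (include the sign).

triangle: 4!·1!·2!/8! = 48/40320
(j±m)!: 3!·2!·2!·4!·1!·2! = 1152
prefactor² = (2J+1)·Δ·N² = 192/35
  k=1: −1/(1!·3!·1!·1!·0!·1!) = -1/6
  k=2: +1/(2!·2!·0!·0!·1!·2!) = 1/8
Σ = -1/24  ⇒  CG² = 192/35·(-1/24)² = 1/105
CG = −√(1/105) = -0.097590

−√(1/105) ≈ -0.097590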